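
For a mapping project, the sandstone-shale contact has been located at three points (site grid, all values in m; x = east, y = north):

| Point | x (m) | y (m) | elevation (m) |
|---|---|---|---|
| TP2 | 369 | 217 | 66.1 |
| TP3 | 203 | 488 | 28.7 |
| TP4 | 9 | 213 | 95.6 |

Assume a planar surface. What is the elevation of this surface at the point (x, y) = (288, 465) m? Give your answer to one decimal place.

26.2 m

Let the plane be z = a·x + b·y + c.
TP3−TP2: −166a + 271b = −37.4;  TP4−TP2: −360a − 4b = 29.5.
Solving gives a = −0.07987, b = −0.18693.
Then c = 66.1 − a·369 − b·217 = 136.13.
At (288, 465): z = −23.0 − 86.9 + 136.13 = 26.2 m.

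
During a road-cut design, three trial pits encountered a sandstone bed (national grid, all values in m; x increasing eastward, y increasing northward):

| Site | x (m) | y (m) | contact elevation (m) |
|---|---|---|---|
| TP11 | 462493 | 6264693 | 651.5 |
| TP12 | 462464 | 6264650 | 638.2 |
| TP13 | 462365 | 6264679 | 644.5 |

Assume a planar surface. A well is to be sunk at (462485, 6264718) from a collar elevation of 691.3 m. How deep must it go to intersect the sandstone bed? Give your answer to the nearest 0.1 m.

32.6 m

Two edge vectors: TP11→TP12 = (-29, -43, -13.3), TP11→TP13 = (-128, -14, -7).
Normal n = (TP11→TP12) × (TP11→TP13) = (114.8, 1499.4, -5098).
So ∂z/∂x = −n_x/n_z = 0.022518635 and ∂z/∂y = −n_y/n_z = 0.294115339.
Intercept c from TP11: 651.5 − 10414.71 − 1842542.31 = −1852305.52.
At (462485, 6264718): z_contact = 10414.53 + 1842549.66 − 1852305.52 = 658.67 m.
Depth below ground = 691.3 − 658.67 = 32.6 m.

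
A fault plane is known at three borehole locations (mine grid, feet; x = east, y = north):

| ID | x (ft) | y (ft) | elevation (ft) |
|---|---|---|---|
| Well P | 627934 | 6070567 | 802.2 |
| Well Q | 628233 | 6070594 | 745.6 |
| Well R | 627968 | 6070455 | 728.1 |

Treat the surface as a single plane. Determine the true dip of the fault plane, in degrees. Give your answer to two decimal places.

32.46°

Let the plane be z = a·x + b·y + c.
Well Q−Well P: 299a + 27b = −56.6;  Well R−Well P: 34a − 112b = −74.1.
Solving gives a = −0.24240, b = 0.58802.
Gradient magnitude |∇z| = √(a² + b²) = √(0.05876 + 0.34577) = 0.63602.
True dip = arctan(0.63602) = 32.46°, dipping toward SSE (azimuth ≈ 158°).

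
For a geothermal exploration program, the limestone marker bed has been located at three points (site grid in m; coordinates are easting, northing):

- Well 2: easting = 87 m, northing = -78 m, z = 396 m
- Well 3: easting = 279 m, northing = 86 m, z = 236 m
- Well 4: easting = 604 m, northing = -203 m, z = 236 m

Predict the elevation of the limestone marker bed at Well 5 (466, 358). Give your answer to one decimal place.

Let the plane be z = a·easting + b·northing + c.
Well 3−Well 2: 192a + 164b = −160;  Well 4−Well 2: 517a − 125b = −160.
Solving gives a = −0.42505, b = −0.47799.
Then c = 396 − a·87 − b·-78 = 395.70.
At (466, 358): z = −198.1 − 171.1 + 395.70 = 26.5 m.

26.5 m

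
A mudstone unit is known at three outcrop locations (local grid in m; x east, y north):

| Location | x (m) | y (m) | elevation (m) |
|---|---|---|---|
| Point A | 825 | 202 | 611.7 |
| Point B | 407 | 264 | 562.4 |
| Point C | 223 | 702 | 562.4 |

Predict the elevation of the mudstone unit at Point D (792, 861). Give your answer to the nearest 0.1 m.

Two edge vectors: Point A→Point B = (-418, 62, -49.3), Point A→Point C = (-602, 500, -49.3).
Normal n = (Point A→Point B) × (Point A→Point C) = (21593.4, 9071.2, -171676).
So ∂z/∂x = −n_x/n_z = 0.12578 and ∂z/∂y = −n_y/n_z = 0.05284.
Intercept c from Point A: 611.7 − 103.77 − 10.67 = 497.26.
At (792, 861): z = 99.6 + 45.5 + 497.26 = 642.4 m.

642.4 m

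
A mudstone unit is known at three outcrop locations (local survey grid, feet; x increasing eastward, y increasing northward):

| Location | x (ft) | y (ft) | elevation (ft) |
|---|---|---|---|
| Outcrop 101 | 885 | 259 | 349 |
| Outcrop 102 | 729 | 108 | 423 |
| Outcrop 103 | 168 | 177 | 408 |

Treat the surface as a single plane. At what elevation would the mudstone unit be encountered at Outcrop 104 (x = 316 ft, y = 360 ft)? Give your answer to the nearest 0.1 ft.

319.5 ft

Let the plane be z = a·x + b·y + c.
Outcrop 102−Outcrop 101: −156a − 151b = 74;  Outcrop 103−Outcrop 101: −717a − 82b = 59.
Solving gives a = −0.02976, b = −0.45932.
Then c = 349 − a·885 − b·259 = 494.30.
At (316, 360): z = −9.4 − 165.4 + 494.30 = 319.5 ft.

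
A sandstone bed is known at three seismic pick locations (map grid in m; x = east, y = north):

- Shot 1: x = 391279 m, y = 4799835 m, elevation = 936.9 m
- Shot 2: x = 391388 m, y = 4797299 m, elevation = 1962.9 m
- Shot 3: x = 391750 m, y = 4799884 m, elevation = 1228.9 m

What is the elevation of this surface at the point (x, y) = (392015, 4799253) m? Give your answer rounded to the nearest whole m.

1641 m

Let the plane be z = a·x + b·y + c.
Shot 2−Shot 1: 109a − 2536b = 1026;  Shot 3−Shot 1: 471a + 49b = 292.
Solving gives a = 0.65909983, b = −0.37624531.
Then c = 936.9 − a·391279 − b·4799835 = 1548960.41.
At (392015, 4799253): z = 258377.0 − 1805696.5 + 1548960.41 = 1641.0 m.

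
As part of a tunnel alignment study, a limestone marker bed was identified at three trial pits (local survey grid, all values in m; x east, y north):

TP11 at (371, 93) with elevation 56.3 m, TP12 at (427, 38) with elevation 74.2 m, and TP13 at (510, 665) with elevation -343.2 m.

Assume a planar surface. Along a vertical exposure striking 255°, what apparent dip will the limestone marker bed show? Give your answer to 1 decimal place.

24.1°

Two edge vectors: TP11→TP12 = (56, -55, 17.9), TP11→TP13 = (139, 572, -399.5).
Normal n = (TP11→TP12) × (TP11→TP13) = (11733.7, 24860.1, 39677).
So ∂z/∂x = −n_x/n_z = −0.29573 and ∂z/∂y = −n_y/n_z = −0.62656.
Unit vector along 255° is (sin 255°, cos 255°) = (-0.9659, -0.2588).
Slope in that direction = a·(-0.9659) + b·(-0.2588) = 0.44782.
Apparent dip = arctan|0.44782| = 24.1° (true dip is 34.7°, so apparent ≤ true as expected).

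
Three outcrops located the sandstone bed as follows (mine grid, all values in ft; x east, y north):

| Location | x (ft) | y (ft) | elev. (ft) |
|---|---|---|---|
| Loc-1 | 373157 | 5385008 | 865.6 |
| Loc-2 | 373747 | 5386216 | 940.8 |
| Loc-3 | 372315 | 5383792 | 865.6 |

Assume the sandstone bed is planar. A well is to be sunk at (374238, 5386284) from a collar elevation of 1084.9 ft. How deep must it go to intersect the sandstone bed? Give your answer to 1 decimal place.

Let the plane be z = a·x + b·y + c.
Loc-2−Loc-1: 590a + 1208b = 75.2;  Loc-3−Loc-1: −842a − 1216b = 0.
Solving gives a = −0.305119855, b = 0.211275426.
Then c = 865.6 − a·373157 − b·5385008 = −1022996.65.
At (374238, 5386284): z_contact = −114187.44 + 1137989.45 − 1022996.65 = 805.35 ft.
Depth below ground = 1084.9 − 805.35 = 279.5 ft.

279.5 ft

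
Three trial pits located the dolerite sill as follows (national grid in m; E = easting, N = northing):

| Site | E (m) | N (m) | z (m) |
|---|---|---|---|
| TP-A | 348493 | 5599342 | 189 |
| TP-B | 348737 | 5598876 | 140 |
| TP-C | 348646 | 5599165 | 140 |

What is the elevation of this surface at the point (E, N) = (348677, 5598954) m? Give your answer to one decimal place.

157.9 m

Let the plane be z = a·E + b·N + c.
TP-B−TP-A: 244a − 466b = −49;  TP-C−TP-A: 153a − 177b = −49.
Solving gives a = −0.503770900, b = −0.158626823.
Then c = 189 − a·348493 − b·5599342 = 1063955.47.
At (348677, 5598954): z = −175653.3 − 888144.3 + 1063955.47 = 157.9 m.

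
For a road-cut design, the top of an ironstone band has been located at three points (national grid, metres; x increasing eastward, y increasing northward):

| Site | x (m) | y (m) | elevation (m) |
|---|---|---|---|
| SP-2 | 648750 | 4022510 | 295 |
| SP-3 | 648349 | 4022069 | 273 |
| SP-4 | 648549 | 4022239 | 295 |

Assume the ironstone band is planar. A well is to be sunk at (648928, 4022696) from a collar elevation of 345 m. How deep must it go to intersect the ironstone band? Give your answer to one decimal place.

38.1 m

Let the plane be z = a·x + b·y + c.
SP-3−SP-2: −401a − 441b = −22;  SP-4−SP-2: −201a − 271b = 0.
Solving gives a = 0.297653520, b = −0.220768847.
Then c = 295 − a·648750 − b·4022510 = 695237.17.
At (648928, 4022696): z_contact = 193155.70 − 888085.96 + 695237.17 = 306.92 m.
Depth below ground = 345 − 306.92 = 38.1 m.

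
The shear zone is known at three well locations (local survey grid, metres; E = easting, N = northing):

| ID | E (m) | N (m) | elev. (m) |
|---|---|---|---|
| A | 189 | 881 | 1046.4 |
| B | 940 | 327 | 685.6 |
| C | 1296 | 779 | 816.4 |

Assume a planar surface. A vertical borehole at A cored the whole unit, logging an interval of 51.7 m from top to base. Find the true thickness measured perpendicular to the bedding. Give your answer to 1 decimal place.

Two edge vectors: A→B = (751, -554, -360.8), A→C = (1107, -102, -230).
Normal n = (A→B) × (A→C) = (90618.4, -226675.6, 536676).
So ∂z/∂E = −n_x/n_z = −0.16885 and ∂z/∂N = −n_y/n_z = 0.42237.
|∇z| = √(a²+b²) = 0.45487, so dip δ = arctan(0.45487) = 24.46°.
True thickness = vertical thickness × cos δ = 51.7 × cos 24.46° = 47.1 m.

47.1 m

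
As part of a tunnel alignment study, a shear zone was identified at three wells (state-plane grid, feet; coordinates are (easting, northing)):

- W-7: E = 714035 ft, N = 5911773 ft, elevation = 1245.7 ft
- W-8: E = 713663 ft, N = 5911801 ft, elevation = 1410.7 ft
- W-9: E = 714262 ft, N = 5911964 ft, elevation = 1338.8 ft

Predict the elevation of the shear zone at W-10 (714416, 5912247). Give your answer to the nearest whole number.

Two edge vectors: W-7→W-8 = (-372, 28, 165), W-7→W-9 = (227, 191, 93.1).
Normal n = (W-7→W-8) × (W-7→W-9) = (-28908.2, 72088.2, -77408).
So ∂z/∂E = −n_x/n_z = −0.37345236 and ∂z/∂N = −n_y/n_z = 0.93127584.
Intercept c from W-7: 1245.7 + 266658.05 − 5505491.35 = −5237587.60.
At (714416, 5912247): z = −266800.3 + 5505932.8 − 5237587.60 = 1544.8 ft.

1545 ft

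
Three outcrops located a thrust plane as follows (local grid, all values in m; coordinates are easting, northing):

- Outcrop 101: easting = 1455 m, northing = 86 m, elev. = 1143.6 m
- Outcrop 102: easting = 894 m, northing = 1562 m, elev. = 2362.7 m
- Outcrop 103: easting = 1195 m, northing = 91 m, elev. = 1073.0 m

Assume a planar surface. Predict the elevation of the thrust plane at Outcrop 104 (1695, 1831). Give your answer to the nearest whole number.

Let the plane be z = a·easting + b·northing + c.
Outcrop 102−Outcrop 101: −561a + 1476b = 1219.1;  Outcrop 103−Outcrop 101: −260a + 5b = −70.6.
Solving gives a = 0.28954, b = 0.93600.
Then c = 1143.6 − a·1455 − b·86 = 641.83.
At (1695, 1831): z = 490.8 + 1713.8 + 641.83 = 2846.4 m.

2846 m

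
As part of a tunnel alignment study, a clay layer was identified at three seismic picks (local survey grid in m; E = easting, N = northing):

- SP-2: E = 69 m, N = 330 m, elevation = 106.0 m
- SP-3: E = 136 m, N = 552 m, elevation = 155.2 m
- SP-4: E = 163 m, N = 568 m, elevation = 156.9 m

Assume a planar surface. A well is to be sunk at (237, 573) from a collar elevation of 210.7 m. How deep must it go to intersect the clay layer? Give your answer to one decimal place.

Two edge vectors: SP-2→SP-3 = (67, 222, 49.2), SP-2→SP-4 = (94, 238, 50.9).
Normal n = (SP-2→SP-3) × (SP-2→SP-4) = (-409.8, 1214.5, -4922).
So ∂z/∂E = −n_x/n_z = −0.08326 and ∂z/∂N = −n_y/n_z = 0.24675.
Intercept c from SP-2: 106 + 5.74 − 81.43 = 30.32.
At (237, 573): z_contact = −19.73 + 141.39 + 30.32 = 151.97 m.
Depth below ground = 210.7 − 151.97 = 58.7 m.

58.7 m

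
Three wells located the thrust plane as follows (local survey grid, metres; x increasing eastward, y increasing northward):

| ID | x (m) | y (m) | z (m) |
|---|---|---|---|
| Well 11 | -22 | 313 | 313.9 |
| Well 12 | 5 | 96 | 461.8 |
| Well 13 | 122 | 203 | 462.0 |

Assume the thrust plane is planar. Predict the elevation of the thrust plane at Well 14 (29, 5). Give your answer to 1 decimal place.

Two edge vectors: Well 11→Well 12 = (27, -217, 147.9), Well 11→Well 13 = (144, -110, 148.1).
Normal n = (Well 11→Well 12) × (Well 11→Well 13) = (-15868.7, 17298.9, 28278).
So ∂z/∂x = −n_x/n_z = 0.56117 and ∂z/∂y = −n_y/n_z = −0.61174.
Intercept c from Well 11: 313.9 + 12.35 + 191.48 = 517.72.
At (29, 5): z = 16.3 − 3.1 + 517.72 = 530.9 m.

530.9 m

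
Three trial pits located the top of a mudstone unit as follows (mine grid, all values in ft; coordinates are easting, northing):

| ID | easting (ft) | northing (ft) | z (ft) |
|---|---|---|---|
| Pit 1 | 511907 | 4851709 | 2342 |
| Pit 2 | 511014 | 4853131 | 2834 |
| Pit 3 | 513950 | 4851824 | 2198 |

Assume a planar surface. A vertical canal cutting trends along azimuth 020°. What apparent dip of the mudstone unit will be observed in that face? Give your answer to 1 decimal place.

13.7°

Two edge vectors: Pit 1→Pit 2 = (-893, 1422, 492), Pit 1→Pit 3 = (2043, 115, -144).
Normal n = (Pit 1→Pit 2) × (Pit 1→Pit 3) = (-261348, 876564, -3007841).
So ∂z/∂easting = −n_x/n_z = −0.08689 and ∂z/∂northing = −n_y/n_z = 0.29143.
Unit vector along 020° is (sin 20°, cos 20°) = (0.3420, 0.9397).
Slope in that direction = a·(0.3420) + b·(0.9397) = 0.24413.
Apparent dip = arctan|0.24413| = 13.7° (true dip is 16.9°, so apparent ≤ true as expected).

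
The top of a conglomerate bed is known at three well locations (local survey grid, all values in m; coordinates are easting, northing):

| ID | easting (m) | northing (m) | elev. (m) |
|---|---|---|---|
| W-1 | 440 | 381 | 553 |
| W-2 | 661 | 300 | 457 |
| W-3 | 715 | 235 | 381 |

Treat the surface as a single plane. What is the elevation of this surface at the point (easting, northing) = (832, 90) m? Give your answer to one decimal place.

211.5 m

Let the plane be z = a·easting + b·northing + c.
W-2−W-1: 221a − 81b = −96;  W-3−W-1: 275a − 146b = −172.
Solving gives a = −0.00841, b = 1.16225.
Then c = 553 − a·440 − b·381 = 113.88.
At (832, 90): z = −7.0 + 104.6 + 113.88 = 211.5 m.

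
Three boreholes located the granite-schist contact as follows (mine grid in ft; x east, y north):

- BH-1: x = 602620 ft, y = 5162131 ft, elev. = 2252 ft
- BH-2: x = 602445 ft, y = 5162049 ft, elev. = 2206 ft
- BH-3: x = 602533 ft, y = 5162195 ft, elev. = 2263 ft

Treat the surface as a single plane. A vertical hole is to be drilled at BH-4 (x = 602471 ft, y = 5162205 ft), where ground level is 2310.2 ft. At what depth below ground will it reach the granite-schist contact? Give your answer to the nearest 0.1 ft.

50.9 ft

Let the plane be z = a·x + b·y + c.
BH-2−BH-1: −175a − 82b = −46;  BH-3−BH-1: −87a + 64b = 11.
Solving gives a = 0.111377768, b = 0.323279153.
Then c = 2252 − a·602620 − b·5162131 = −1733675.81.
At (602471, 5162205): z_contact = 67101.88 + 1668833.26 − 1733675.81 = 2259.33 ft.
Depth below ground = 2310.2 − 2259.33 = 50.9 ft.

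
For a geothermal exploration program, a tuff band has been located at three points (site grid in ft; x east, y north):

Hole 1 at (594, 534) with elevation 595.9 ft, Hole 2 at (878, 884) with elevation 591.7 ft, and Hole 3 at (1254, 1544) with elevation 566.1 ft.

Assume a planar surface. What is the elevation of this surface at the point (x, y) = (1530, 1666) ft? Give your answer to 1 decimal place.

584.3 ft

Let the plane be z = a·x + b·y + c.
Hole 2−Hole 1: 284a + 350b = −4.2;  Hole 3−Hole 1: 660a + 1010b = −29.8.
Solving gives a = 0.110817, b = −0.101920.
Then c = 595.9 − a·594 − b·534 = 584.50.
At (1530, 1666): z = 169.5 − 169.8 + 584.50 = 584.3 ft.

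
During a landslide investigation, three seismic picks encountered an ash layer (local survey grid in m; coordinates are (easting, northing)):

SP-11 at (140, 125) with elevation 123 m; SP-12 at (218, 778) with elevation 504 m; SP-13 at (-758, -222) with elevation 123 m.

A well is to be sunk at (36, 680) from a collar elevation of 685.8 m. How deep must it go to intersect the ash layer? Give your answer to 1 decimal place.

Two edge vectors: SP-11→SP-12 = (78, 653, 381), SP-11→SP-13 = (-898, -347, 0).
Normal n = (SP-11→SP-12) × (SP-11→SP-13) = (132207, -342138, 559328).
So ∂z/∂E = −n_x/n_z = −0.23637 and ∂z/∂N = −n_y/n_z = 0.61169.
Intercept c from SP-11: 123 + 33.09 − 76.46 = 79.63.
At (36, 680): z_contact = −8.51 + 415.95 + 79.63 = 487.07 m.
Depth below ground = 685.8 − 487.07 = 198.7 m.

198.7 m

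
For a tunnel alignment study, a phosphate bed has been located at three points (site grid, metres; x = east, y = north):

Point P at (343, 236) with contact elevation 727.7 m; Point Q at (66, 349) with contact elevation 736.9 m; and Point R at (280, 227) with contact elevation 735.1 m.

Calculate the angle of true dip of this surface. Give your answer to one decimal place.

Let the plane be z = a·x + b·y + c.
Point Q−Point P: −277a + 113b = 9.2;  Point R−Point P: −63a − 9b = 7.4.
Solving gives a = −0.09561, b = −0.15295.
Gradient magnitude |∇z| = √(a² + b²) = √(0.00914 + 0.02340) = 0.18038.
True dip = arctan(0.18038) = 10.2°, dipping toward NNE (azimuth ≈ 032°).

10.2°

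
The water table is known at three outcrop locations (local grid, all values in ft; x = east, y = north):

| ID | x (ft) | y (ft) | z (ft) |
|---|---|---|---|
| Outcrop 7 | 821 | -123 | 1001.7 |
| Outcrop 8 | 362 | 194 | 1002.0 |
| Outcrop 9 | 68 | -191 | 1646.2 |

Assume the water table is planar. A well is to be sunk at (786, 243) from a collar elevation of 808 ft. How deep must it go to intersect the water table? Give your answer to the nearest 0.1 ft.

180.6 ft

Two edge vectors: Outcrop 7→Outcrop 8 = (-459, 317, 0.3), Outcrop 7→Outcrop 9 = (-753, -68, 644.5).
Normal n = (Outcrop 7→Outcrop 8) × (Outcrop 7→Outcrop 9) = (204326.9, 295599.6, 269913).
So ∂z/∂x = −n_x/n_z = −0.75701 and ∂z/∂y = −n_y/n_z = −1.09517.
Intercept c from Outcrop 7: 1001.7 + 621.51 − 134.71 = 1488.50.
At (786, 243): z_contact = −595.01 − 266.13 + 1488.50 = 627.36 ft.
Depth below ground = 808 − 627.36 = 180.6 ft.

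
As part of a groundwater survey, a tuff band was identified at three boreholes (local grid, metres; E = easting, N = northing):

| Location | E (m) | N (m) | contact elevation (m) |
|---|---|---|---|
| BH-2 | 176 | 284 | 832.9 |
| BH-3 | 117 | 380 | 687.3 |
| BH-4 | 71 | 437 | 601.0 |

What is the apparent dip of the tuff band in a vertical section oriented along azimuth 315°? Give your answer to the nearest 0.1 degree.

Let the plane be z = a·E + b·N + c.
BH-3−BH-2: −59a + 96b = −145.6;  BH-4−BH-2: −105a + 153b = −231.9.
Solving gives a = −0.01368, b = −1.52507.
Unit vector along 315° is (sin 315°, cos 315°) = (-0.7071, 0.7071).
Slope in that direction = a·(-0.7071) + b·(0.7071) = −1.06872.
Apparent dip = arctan|1.06872| = 46.9° (true dip is 56.7°, so apparent ≤ true as expected).

46.9°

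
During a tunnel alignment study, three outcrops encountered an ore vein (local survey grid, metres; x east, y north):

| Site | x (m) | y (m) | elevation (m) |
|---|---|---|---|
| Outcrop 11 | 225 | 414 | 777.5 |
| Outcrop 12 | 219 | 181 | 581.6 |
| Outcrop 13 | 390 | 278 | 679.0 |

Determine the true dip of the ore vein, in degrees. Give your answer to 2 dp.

Let the plane be z = a·x + b·y + c.
Outcrop 12−Outcrop 11: −6a − 233b = −195.9;  Outcrop 13−Outcrop 11: 165a − 136b = −98.5.
Solving gives a = 0.09403, b = 0.83835.
Gradient magnitude |∇z| = √(a² + b²) = √(0.00884 + 0.70283) = 0.84361.
True dip = arctan(0.84361) = 40.15°, dipping toward S (azimuth ≈ 186°).

40.15°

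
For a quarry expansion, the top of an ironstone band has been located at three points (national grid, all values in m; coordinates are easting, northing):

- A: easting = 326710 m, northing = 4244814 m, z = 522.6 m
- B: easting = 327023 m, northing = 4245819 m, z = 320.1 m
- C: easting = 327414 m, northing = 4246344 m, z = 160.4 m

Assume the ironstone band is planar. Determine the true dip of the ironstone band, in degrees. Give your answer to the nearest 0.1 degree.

15.1°

Two edge vectors: A→B = (313, 1005, -202.5), A→C = (704, 1530, -362.2).
Normal n = (A→B) × (A→C) = (-54186, -29191.4, -228630).
So ∂z/∂easting = −n_x/n_z = −0.23700 and ∂z/∂northing = −n_y/n_z = −0.12768.
Gradient magnitude |∇z| = √(a² + b²) = √(0.05617 + 0.01630) = 0.26921.
True dip = arctan(0.26921) = 15.1°, dipping toward ENE (azimuth ≈ 062°).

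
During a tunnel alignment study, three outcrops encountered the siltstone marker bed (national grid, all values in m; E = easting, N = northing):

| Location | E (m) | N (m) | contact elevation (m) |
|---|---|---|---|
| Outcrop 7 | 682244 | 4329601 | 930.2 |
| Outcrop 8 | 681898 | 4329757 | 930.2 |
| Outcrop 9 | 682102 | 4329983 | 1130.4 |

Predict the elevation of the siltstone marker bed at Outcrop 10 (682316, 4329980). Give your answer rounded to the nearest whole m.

Let the plane be z = a·E + b·N + c.
Outcrop 8−Outcrop 7: −346a + 156b = 0;  Outcrop 9−Outcrop 7: −142a + 382b = 200.2.
Solving gives a = 0.28386839, b = 0.62960553.
Then c = 930.2 − a·682244 − b·4329601 = −2918678.02.
At (682316, 4329980): z = 193687.9 + 2726179.3 − 2918678.02 = 1189.3 m.

1189 m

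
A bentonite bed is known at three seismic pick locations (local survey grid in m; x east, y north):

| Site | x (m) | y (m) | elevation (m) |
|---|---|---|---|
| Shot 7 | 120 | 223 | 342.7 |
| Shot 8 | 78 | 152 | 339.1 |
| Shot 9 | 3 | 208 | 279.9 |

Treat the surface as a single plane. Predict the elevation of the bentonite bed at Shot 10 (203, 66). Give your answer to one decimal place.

435.6 m

Let the plane be z = a·x + b·y + c.
Shot 8−Shot 7: −42a − 71b = −3.6;  Shot 9−Shot 7: −117a − 15b = −62.8.
Solving gives a = 0.57377, b = −0.28871.
Then c = 342.7 − a·120 − b·223 = 338.23.
At (203, 66): z = 116.5 − 19.1 + 338.23 = 435.6 m.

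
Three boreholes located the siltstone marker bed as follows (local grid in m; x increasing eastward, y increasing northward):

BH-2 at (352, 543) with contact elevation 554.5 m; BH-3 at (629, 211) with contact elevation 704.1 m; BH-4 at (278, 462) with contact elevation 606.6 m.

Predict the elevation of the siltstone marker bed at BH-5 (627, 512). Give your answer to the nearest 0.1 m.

Let the plane be z = a·x + b·y + c.
BH-3−BH-2: 277a − 332b = 149.6;  BH-4−BH-2: −74a − 81b = 52.1.
Solving gives a = −0.11019, b = −0.54254.
Then c = 554.5 − a·352 − b·543 = 887.89.
At (627, 512): z = −69.1 − 277.8 + 887.89 = 541.0 m.

541.0 m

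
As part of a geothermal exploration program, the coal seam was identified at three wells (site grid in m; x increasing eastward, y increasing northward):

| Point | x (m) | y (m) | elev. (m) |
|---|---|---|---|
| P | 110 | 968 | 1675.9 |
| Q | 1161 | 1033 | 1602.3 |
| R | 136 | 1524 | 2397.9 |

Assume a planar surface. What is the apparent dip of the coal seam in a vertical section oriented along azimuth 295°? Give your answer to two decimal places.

Let the plane be z = a·x + b·y + c.
Q−P: 1051a + 65b = −73.6;  R−P: 26a + 556b = 722.
Solving gives a = −0.15078, b = 1.30561.
Unit vector along 295° is (sin 295°, cos 295°) = (-0.9063, 0.4226).
Slope in that direction = a·(-0.9063) + b·(0.4226) = 0.68842.
Apparent dip = arctan|0.68842| = 34.54° (true dip is 52.7°, so apparent ≤ true as expected).

34.54°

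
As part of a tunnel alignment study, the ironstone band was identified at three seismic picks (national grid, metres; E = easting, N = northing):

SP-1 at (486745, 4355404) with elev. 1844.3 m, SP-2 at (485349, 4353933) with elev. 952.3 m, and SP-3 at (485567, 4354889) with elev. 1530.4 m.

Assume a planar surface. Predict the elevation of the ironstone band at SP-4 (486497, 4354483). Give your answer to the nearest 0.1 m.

Two edge vectors: SP-1→SP-2 = (-1396, -1471, -892), SP-1→SP-3 = (-1178, -515, -313.9).
Normal n = (SP-1→SP-2) × (SP-1→SP-3) = (2366.9, 612571.6, -1013898).
So ∂z/∂E = −n_x/n_z = 0.002334456 and ∂z/∂N = −n_y/n_z = 0.604174779.
Intercept c from SP-1: 1844.3 − 1136.28 − 2631425.25 = −2630717.23.
At (486497, 4354483): z = 1135.7 + 2630868.8 − 2630717.23 = 1287.3 m.

1287.3 m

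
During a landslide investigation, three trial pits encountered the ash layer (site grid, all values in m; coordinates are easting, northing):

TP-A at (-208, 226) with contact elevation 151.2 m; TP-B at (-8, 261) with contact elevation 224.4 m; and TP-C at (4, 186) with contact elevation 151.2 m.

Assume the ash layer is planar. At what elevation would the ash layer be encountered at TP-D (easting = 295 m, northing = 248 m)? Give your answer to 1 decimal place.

268.9 m

Let the plane be z = a·easting + b·northing + c.
TP-B−TP-A: 200a + 35b = 73.2;  TP-C−TP-A: 212a − 40b = 0.
Solving gives a = 0.18988, b = 1.00638.
Then c = 151.2 − a·-208 − b·226 = −36.75.
At (295, 248): z = 56.0 + 249.6 − 36.75 = 268.9 m.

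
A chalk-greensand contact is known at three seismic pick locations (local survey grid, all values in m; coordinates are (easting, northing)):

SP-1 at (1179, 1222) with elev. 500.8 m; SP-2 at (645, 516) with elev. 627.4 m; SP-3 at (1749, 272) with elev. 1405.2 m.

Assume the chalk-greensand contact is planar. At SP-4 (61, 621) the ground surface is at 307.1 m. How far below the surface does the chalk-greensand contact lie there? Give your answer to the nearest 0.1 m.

Two edge vectors: SP-1→SP-2 = (-534, -706, 126.6), SP-1→SP-3 = (570, -950, 904.4).
Normal n = (SP-1→SP-2) × (SP-1→SP-3) = (-518236.4, 555111.6, 909720).
So ∂z/∂E = −n_x/n_z = 0.569666 and ∂z/∂N = −n_y/n_z = −0.610201.
Intercept c from SP-1: 500.8 − 671.64 + 745.67 = 574.83.
At (61, 621): z_contact = 34.75 − 378.93 + 574.83 = 230.64 m.
Depth below ground = 307.1 − 230.64 = 76.5 m.

76.5 m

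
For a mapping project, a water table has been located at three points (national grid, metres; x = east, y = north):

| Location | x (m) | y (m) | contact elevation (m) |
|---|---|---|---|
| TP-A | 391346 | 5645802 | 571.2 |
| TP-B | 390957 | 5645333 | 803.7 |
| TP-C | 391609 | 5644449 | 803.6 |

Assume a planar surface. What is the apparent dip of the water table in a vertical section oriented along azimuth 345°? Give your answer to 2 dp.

Let the plane be z = a·x + b·y + c.
TP-B−TP-A: −389a − 469b = 232.5;  TP-C−TP-A: 263a − 1353b = 232.4.
Solving gives a = −0.31644, b = −0.23328.
Unit vector along 345° is (sin 345°, cos 345°) = (-0.2588, 0.9659).
Slope in that direction = a·(-0.2588) + b·(0.9659) = −0.14343.
Apparent dip = arctan|0.14343| = 8.16° (true dip is 21.5°, so apparent ≤ true as expected).

8.16°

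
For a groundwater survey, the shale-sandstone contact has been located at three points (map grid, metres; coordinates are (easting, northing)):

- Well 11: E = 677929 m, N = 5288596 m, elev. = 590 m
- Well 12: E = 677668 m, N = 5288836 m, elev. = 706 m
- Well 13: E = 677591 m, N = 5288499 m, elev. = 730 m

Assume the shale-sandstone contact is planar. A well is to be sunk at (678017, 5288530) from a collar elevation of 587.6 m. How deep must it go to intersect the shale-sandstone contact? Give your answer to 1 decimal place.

Two edge vectors: Well 11→Well 12 = (-261, 240, 116), Well 11→Well 13 = (-338, -97, 140).
Normal n = (Well 11→Well 12) × (Well 11→Well 13) = (44852, -2668, 106437).
So ∂z/∂E = −n_x/n_z = −0.421394816 and ∂z/∂N = −n_y/n_z = 0.025066471.
Intercept c from Well 11: 590 + 285675.77 − 132566.44 = 153699.33.
At (678017, 5288530): z_contact = −285712.85 + 132564.79 + 153699.33 = 551.26 m.
Depth below ground = 587.6 − 551.26 = 36.3 m.

36.3 m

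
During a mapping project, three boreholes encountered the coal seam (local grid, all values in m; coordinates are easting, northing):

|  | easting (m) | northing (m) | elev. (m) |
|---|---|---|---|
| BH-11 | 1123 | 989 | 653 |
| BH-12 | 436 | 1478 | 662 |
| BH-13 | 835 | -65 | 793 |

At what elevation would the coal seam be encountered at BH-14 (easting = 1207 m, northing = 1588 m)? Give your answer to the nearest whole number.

Two edge vectors: BH-11→BH-12 = (-687, 489, 9), BH-11→BH-13 = (-288, -1054, 140).
Normal n = (BH-11→BH-12) × (BH-11→BH-13) = (77946, 93588, 864930).
So ∂z/∂easting = −n_x/n_z = −0.09012 and ∂z/∂northing = −n_y/n_z = −0.10820.
Intercept c from BH-11: 653 + 101.20 + 107.01 = 861.22.
At (1207, 1588): z = −108.8 − 171.8 + 861.22 = 580.6 m.

581 m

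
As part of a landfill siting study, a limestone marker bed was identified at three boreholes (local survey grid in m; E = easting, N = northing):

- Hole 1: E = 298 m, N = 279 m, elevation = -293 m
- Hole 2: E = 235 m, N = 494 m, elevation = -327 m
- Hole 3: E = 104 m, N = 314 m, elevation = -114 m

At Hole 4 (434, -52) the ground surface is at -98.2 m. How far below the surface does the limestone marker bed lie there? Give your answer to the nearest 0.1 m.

181.6 m

Let the plane be z = a·E + b·N + c.
Hole 2−Hole 1: −63a + 215b = −34;  Hole 3−Hole 1: −194a + 35b = 179.
Solving gives a = −1.00430, b = −0.45242.
Then c = -293 − a·298 − b·279 = 132.51.
At (434, -52): z_contact = −435.87 + 23.53 + 132.51 = -279.83 m.
Depth below ground = -98.2 − (-279.83) = 181.6 m.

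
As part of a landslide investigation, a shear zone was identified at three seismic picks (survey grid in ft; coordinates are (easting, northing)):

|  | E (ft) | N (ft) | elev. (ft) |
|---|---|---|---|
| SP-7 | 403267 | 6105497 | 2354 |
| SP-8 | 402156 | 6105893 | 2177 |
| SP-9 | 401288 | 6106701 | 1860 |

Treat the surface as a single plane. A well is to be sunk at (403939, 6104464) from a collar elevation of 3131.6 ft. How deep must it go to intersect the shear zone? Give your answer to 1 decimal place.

Let the plane be z = a·E + b·N + c.
SP-8−SP-7: −1111a + 396b = −177;  SP-9−SP-7: −1979a + 1204b = −494.
Solving gives a = 0.031561846, b = −0.358421186.
Then c = 2354 − a·403267 − b·6105497 = 2177965.62.
At (403939, 6104464): z_contact = 12749.06 − 2187969.22 + 2177965.62 = 2745.46 ft.
Depth below ground = 3131.6 − 2745.46 = 386.1 ft.

386.1 ft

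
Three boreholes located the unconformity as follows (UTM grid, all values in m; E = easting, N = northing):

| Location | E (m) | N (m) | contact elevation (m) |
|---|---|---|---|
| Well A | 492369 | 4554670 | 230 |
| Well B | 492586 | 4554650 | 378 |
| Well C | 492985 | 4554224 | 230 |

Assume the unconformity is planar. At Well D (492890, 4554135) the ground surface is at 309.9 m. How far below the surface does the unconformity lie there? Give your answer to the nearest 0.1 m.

250.2 m

Let the plane be z = a·E + b·N + c.
Well B−Well A: 217a − 20b = 148;  Well C−Well A: 616a − 446b = 0.
Solving gives a = 0.781511212, b = 1.079396652.
Then c = 230 − a·492369 − b·4554670 = −5300857.44.
At (492890, 4554135): z_contact = 385199.06 + 4915718.07 − 5300857.44 = 59.69 m.
Depth below ground = 309.9 − 59.69 = 250.2 m.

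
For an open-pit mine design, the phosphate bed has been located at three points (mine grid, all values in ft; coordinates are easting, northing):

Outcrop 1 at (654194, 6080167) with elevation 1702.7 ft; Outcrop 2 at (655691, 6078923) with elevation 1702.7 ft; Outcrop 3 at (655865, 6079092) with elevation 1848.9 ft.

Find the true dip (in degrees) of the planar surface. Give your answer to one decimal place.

31.2°

Let the plane be z = a·easting + b·northing + c.
Outcrop 2−Outcrop 1: 1497a − 1244b = 0;  Outcrop 3−Outcrop 1: 1671a − 1075b = 146.2.
Solving gives a = 0.38742, b = 0.46621.
Gradient magnitude |∇z| = √(a² + b²) = √(0.15009 + 0.21735) = 0.60617.
True dip = arctan(0.60617) = 31.2°, dipping toward SW (azimuth ≈ 220°).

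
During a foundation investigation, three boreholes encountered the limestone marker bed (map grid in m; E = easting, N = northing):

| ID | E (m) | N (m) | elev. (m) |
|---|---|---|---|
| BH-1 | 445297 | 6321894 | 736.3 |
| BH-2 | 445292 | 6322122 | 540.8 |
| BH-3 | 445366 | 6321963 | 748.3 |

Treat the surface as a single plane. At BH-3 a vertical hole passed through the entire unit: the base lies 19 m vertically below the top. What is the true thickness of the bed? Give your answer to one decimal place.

11.5 m

Let the plane be z = a·E + b·N + c.
BH-2−BH-1: −5a + 228b = −195.5;  BH-3−BH-1: 69a + 69b = 12.
Solving gives a = 1.00924, b = −0.83532.
|∇z| = √(a²+b²) = 1.31009, so dip δ = arctan(1.31009) = 52.65°.
True thickness = vertical thickness × cos δ = 19 × cos 52.65° = 11.5 m.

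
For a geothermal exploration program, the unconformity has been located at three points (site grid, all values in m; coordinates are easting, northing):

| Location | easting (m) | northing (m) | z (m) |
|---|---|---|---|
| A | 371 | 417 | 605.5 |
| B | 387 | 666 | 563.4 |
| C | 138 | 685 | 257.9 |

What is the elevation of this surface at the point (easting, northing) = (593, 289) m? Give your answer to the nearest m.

905 m

Two edge vectors: A→B = (16, 249, -42.1), A→C = (-233, 268, -347.6).
Normal n = (A→B) × (A→C) = (-75269.6, 15370.9, 62305).
So ∂z/∂easting = −n_x/n_z = 1.20808 and ∂z/∂northing = −n_y/n_z = −0.24670.
Intercept c from A: 605.5 − 448.20 + 102.88 = 260.18.
At (593, 289): z = 716.4 − 71.3 + 260.18 = 905.3 m.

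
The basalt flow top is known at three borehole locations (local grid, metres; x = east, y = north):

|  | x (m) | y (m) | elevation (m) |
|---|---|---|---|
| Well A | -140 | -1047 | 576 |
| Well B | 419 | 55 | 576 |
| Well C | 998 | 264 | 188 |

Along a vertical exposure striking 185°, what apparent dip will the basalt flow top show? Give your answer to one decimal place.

Two edge vectors: Well A→Well B = (559, 1102, 0), Well A→Well C = (1138, 1311, -388).
Normal n = (Well A→Well B) × (Well A→Well C) = (-427576, 216892, -521227).
So ∂z/∂x = −n_x/n_z = −0.82033 and ∂z/∂y = −n_y/n_z = 0.41612.
Unit vector along 185° is (sin 185°, cos 185°) = (-0.0872, -0.9962).
Slope in that direction = a·(-0.0872) + b·(-0.9962) = −0.34304.
Apparent dip = arctan|0.34304| = 18.9° (true dip is 42.6°, so apparent ≤ true as expected).

18.9°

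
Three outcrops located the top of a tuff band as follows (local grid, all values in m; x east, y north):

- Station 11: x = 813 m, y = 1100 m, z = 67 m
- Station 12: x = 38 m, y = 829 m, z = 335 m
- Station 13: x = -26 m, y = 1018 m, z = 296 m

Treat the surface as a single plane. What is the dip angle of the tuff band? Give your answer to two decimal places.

20.75°

Let the plane be z = a·x + b·y + c.
Station 12−Station 11: −775a − 271b = 268;  Station 13−Station 11: −839a − 82b = 229.
Solving gives a = −0.24468, b = −0.28920.
Gradient magnitude |∇z| = √(a² + b²) = √(0.05987 + 0.08364) = 0.37882.
True dip = arctan(0.37882) = 20.75°, dipping toward NE (azimuth ≈ 040°).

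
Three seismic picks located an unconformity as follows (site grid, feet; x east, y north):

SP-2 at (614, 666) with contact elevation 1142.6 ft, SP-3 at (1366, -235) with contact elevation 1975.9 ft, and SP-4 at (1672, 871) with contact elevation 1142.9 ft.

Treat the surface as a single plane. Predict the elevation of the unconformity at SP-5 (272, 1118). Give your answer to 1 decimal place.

Two edge vectors: SP-2→SP-3 = (752, -901, 833.3), SP-2→SP-4 = (1058, 205, 0.3).
Normal n = (SP-2→SP-3) × (SP-2→SP-4) = (-171096.8, 881405.8, 1107418).
So ∂z/∂x = −n_x/n_z = 0.154501 and ∂z/∂y = −n_y/n_z = −0.795911.
Intercept c from SP-2: 1142.6 − 94.86 + 530.08 = 1577.81.
At (272, 1118): z = 42.0 − 889.8 + 1577.81 = 730.0 ft.

730.0 ft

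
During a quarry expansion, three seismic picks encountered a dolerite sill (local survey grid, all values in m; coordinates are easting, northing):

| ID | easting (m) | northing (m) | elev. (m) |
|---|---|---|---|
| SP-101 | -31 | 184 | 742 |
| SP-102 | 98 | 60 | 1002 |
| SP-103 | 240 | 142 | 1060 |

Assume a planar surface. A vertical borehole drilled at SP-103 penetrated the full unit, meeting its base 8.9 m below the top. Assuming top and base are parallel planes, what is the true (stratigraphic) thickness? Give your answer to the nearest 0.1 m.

5.0 m

Let the plane be z = a·easting + b·northing + c.
SP-102−SP-101: 129a − 124b = 260;  SP-103−SP-101: 271a − 42b = 318.
Solving gives a = 1.01157, b = −1.04442.
|∇z| = √(a²+b²) = 1.45399, so dip δ = arctan(1.45399) = 55.48°.
True thickness = vertical thickness × cos δ = 8.9 × cos 55.48° = 5.0 m.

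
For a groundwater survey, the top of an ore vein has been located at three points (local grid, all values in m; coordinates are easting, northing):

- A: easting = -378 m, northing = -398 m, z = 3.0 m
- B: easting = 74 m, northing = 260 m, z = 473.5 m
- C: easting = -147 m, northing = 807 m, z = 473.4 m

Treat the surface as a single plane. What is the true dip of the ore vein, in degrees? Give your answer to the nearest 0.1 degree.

Two edge vectors: A→B = (452, 658, 470.5), A→C = (231, 1205, 470.4).
Normal n = (A→B) × (A→C) = (-257429.3, -103935.3, 392662).
So ∂z/∂easting = −n_x/n_z = 0.65560 and ∂z/∂northing = −n_y/n_z = 0.26469.
Gradient magnitude |∇z| = √(a² + b²) = √(0.42981 + 0.07006) = 0.70702.
True dip = arctan(0.70702) = 35.3°, dipping toward WSW (azimuth ≈ 248°).

35.3°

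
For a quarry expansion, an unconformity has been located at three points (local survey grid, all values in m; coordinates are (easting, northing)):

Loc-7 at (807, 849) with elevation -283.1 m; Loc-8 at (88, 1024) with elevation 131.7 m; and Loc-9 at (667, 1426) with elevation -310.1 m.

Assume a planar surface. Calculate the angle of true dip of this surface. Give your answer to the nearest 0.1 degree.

33.3°

Two edge vectors: Loc-7→Loc-8 = (-719, 175, 414.8), Loc-7→Loc-9 = (-140, 577, -27).
Normal n = (Loc-7→Loc-8) × (Loc-7→Loc-9) = (-244064.6, -77485, -390363).
So ∂z/∂E = −n_x/n_z = −0.62522 and ∂z/∂N = −n_y/n_z = −0.19849.
Gradient magnitude |∇z| = √(a² + b²) = √(0.39091 + 0.03940) = 0.65598.
True dip = arctan(0.65598) = 33.3°, dipping toward ENE (azimuth ≈ 072°).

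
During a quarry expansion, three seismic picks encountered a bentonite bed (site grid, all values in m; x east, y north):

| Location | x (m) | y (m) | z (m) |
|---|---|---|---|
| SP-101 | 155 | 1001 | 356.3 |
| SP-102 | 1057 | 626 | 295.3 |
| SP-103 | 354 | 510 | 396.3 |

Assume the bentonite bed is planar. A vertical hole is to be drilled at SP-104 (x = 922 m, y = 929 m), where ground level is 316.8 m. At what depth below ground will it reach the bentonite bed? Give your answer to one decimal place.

44.7 m

Let the plane be z = a·x + b·y + c.
SP-102−SP-101: 902a − 375b = −61;  SP-103−SP-101: 199a − 491b = 40.
Solving gives a = −0.122064, b = −0.130938.
Then c = 356.3 − a·155 − b·1001 = 506.29.
At (922, 929): z_contact = −112.54 − 121.64 + 506.29 = 272.10 m.
Depth below ground = 316.8 − 272.10 = 44.7 m.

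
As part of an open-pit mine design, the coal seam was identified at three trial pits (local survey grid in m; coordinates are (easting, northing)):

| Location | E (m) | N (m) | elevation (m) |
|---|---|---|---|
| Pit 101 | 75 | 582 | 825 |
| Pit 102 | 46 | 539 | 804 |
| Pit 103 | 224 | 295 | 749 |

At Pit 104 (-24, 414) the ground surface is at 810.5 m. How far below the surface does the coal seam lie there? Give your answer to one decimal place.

64.9 m

Two edge vectors: Pit 101→Pit 102 = (-29, -43, -21), Pit 101→Pit 103 = (149, -287, -76).
Normal n = (Pit 101→Pit 102) × (Pit 101→Pit 103) = (-2759, -5333, 14730).
So ∂z/∂E = −n_x/n_z = 0.18730 and ∂z/∂N = −n_y/n_z = 0.36205.
Intercept c from Pit 101: 825 − 14.05 − 210.71 = 600.24.
At (-24, 414): z_contact = −4.50 + 149.89 + 600.24 = 745.63 m.
Depth below ground = 810.5 − 745.63 = 64.9 m.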